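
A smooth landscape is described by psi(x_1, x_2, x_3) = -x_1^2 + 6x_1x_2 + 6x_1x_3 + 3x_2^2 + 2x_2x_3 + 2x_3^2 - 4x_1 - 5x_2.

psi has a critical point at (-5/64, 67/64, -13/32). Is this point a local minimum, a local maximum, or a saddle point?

saddle point

The Hessian is constant: H = [[-2, 6, 6], [6, 6, 2], [6, 2, 4]].
Leading principal minors: Δ₁ = -2, Δ₂ = -48, Δ₃ = -256.
The minors fit neither the all-positive nor the alternating-sign pattern, so H is indefinite: a saddle point.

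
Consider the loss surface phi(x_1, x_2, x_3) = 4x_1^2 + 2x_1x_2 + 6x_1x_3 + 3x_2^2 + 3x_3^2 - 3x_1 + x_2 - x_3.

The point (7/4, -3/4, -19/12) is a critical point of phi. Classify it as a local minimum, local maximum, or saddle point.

The Hessian is constant: H = [[8, 2, 6], [2, 6, 0], [6, 0, 6]].
Leading principal minors: Δ₁ = 8, Δ₂ = 44, Δ₃ = 48.
All leading minors are positive, so H is positive definite: a local minimum.

local minimum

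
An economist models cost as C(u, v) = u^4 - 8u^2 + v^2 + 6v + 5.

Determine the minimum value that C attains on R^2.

-20

C(u,v) separates as P(u) + Q(v) + 5, so its minimum is min P + min Q + 5.
P'(u) = 4u(u - 2)(u + 2) vanishes at u ∈ {-2, 0, 2}; Q'(v) = 2v + 6 vanishes at v ∈ {-3}.
Local minima of P (where P''>0): P(-2)=-16, P(2)=-16. Local minima of Q: Q(-3)=-9.
So the global minimum of C is P(-2) + Q(-3) + 5 = -16 − 9 + 5 = -20, attained at (-2, -3).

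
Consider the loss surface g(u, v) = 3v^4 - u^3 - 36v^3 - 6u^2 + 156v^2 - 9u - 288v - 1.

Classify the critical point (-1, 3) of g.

The mixed partial ∂²g/∂u∂v is 0, so the Hessian at any point is diag(g_uu, g_vv) = diag(-6(u + 2), 12(3v^2 - 18v + 26)).
At (-1, 3): H = diag(-6, -12).
Both eigenvalues are negative, so H is negative definite: a local maximum.

local maximum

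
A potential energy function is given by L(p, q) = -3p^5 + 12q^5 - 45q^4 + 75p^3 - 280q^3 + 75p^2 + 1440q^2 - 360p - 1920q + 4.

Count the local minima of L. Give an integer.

L separates as a function of p plus a function of q, so ∇L=0 decouples.
∂L/∂p = -15(p - 4)(p - 1)(p + 2)(p + 3) = 0 at p ∈ {-3, -2, 1, 4}; ∂L/∂q = 60(q - 4)(q - 2)(q - 1)(q + 4) = 0 at q ∈ {-4, 1, 2, 4}.
The Hessian is diagonal: diag(L_pp, L_qq). Second derivatives: L_pp(-3)=420, L_pp(-2)=-270, L_pp(1)=540, L_pp(4)=-1890; L_qq(-4)=-14400, L_qq(1)=900, L_qq(2)=-720, L_qq(4)=2880.
Local minima occur where both diagonal entries positive: (-3, 1), (-3, 4), (1, 1), (1, 4). Count: 4.

4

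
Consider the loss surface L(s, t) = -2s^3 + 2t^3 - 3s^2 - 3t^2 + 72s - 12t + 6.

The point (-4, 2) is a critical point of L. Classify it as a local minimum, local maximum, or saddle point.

local minimum

The mixed partial ∂²L/∂s∂t is 0, so the Hessian at any point is diag(L_ss, L_tt) = diag(-6(2s + 1), 6(2t - 1)).
At (-4, 2): H = diag(42, 18).
Both eigenvalues are positive, so H is positive definite: a local minimum.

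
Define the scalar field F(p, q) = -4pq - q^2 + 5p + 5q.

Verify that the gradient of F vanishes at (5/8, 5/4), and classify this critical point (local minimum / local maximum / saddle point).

∇F = (-4q + 5, -4p - 2q + 5); substituting (5/8, 5/4) gives ∇F = (0, 0), so (5/8, 5/4) is indeed a critical point.
The Hessian of F is constant: H = [[0, -4], [-4, -2]].
det(H) = 0·(-2) − (-4)² = -16.
Since det(H) < 0, H is indefinite and the critical point is a saddle point.

saddle point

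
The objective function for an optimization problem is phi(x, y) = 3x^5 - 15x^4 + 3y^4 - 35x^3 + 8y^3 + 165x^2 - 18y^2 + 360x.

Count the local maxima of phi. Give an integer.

phi separates as a function of x plus a function of y, so ∇phi=0 decouples.
∂phi/∂x = 15(x - 4)(x - 3)(x + 1)(x + 2) = 0 at x ∈ {-2, -1, 3, 4}; ∂phi/∂y = 12y(y - 1)(y + 3) = 0 at y ∈ {-3, 0, 1}.
The Hessian is diagonal: diag(phi_xx, phi_yy). Second derivatives: phi_xx(-2)=-450, phi_xx(-1)=300, phi_xx(3)=-300, phi_xx(4)=450; phi_yy(-3)=144, phi_yy(0)=-36, phi_yy(1)=48.
Local maxima occur where both diagonal entries negative: (-2, 0), (3, 0). Count: 2.

2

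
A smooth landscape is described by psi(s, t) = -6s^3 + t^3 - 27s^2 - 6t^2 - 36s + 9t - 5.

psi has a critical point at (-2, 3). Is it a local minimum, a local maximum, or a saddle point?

The mixed partial ∂²psi/∂s∂t is 0, so the Hessian at any point is diag(psi_ss, psi_tt) = diag(-18(2s + 3), 6(t - 2)).
At (-2, 3): H = diag(18, 6).
Both eigenvalues are positive, so H is positive definite: a local minimum.

local minimum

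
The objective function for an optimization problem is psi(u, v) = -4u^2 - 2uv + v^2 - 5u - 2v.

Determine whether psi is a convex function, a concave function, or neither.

neither

psi is quadratic, so its Hessian is the constant matrix H = [[-8, -2], [-2, 2]].
det(H) = -20, tr(H) = -6.
det(H) < 0, so H is indefinite: neither convex nor concave.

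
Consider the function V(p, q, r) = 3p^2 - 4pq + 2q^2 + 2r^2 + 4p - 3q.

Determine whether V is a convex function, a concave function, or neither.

convex

V is quadratic, so its Hessian is the constant matrix H = [[6, -4, 0], [-4, 4, 0], [0, 0, 4]].
Leading principal minors: 6, 8, 32.
All positive ⇒ H ≻ 0 ⇒ convex.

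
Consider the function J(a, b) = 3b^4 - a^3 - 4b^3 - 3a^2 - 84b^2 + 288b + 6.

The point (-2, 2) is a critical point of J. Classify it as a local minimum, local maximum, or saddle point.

The mixed partial ∂²J/∂a∂b is 0, so the Hessian at any point is diag(J_aa, J_bb) = diag(-6(a + 1), 12(3b^2 - 2b - 14)).
At (-2, 2): H = diag(6, -72).
The eigenvalues have opposite signs, so H is indefinite: a saddle point.

saddle point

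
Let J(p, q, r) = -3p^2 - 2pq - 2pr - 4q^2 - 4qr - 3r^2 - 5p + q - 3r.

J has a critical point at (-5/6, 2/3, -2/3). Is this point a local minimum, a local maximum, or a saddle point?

The Hessian is constant: H = [[-6, -2, -2], [-2, -8, -4], [-2, -4, -6]].
Leading principal minors: Δ₁ = -6, Δ₂ = 44, Δ₃ = -168.
The minors alternate sign starting negative (−, +, −), so H is negative definite: a local maximum.

local maximum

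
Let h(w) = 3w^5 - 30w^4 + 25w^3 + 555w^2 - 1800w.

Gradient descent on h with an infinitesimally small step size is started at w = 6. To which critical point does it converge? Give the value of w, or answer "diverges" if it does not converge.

5

h'(w) = 15(w - 5)(w - 4)(w - 2)(w + 3), so h'(6) = 1080.
Gradient descent moves in the -h' direction, i.e. w is decreasing.
The nearest critical point in that direction is w = 5, where h'' = 360 > 0 (a local minimum). The iterate converges there.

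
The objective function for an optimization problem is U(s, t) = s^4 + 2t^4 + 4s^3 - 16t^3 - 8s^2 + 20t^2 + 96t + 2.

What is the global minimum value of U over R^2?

U(s,t) separates as P(s) + Q(t) + 2, so its minimum is min P + min Q + 2.
P'(s) = 4s(s - 1)(s + 4) vanishes at s ∈ {-4, 0, 1}; Q'(t) = 8(t - 4)(t - 3)(t + 1) vanishes at t ∈ {-1, 3, 4}.
Local minima of P (where P''>0): P(-4)=-128, P(1)=-3. Local minima of Q: Q(-1)=-58, Q(4)=192.
So the global minimum of U is P(-4) + Q(-1) + 2 = -128 − 58 + 2 = -184, attained at (-4, -1).

-184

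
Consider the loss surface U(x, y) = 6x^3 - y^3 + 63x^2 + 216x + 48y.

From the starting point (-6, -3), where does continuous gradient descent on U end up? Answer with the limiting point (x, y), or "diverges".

diverges

U is separable, so gradient descent decouples: x follows -∂U/∂x, y follows -∂U/∂y.
∂U/∂x = 18(x + 3)(x + 4); at x=-6 this is 108, so x decreases.
∂U/∂y = -3(y - 4)(y + 4); at y=-3 this is 21, so y decreases.
The x-coordinate has no critical point in that direction and runs off to infinity.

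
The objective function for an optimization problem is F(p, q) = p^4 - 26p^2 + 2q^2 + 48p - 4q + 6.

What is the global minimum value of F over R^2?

-348

F(p,q) separates as A(p) + B(q) + 6, so its minimum is min A + min B + 6.
A'(p) = 4(p - 3)(p - 1)(p + 4) vanishes at p ∈ {-4, 1, 3}; B'(q) = 4q - 4 vanishes at q ∈ {1}.
Local minima of A (where A''>0): A(-4)=-352, A(3)=-9. Local minima of B: B(1)=-2.
So the global minimum of F is A(-4) + B(1) + 6 = -352 − 2 + 6 = -348, attained at (-4, 1).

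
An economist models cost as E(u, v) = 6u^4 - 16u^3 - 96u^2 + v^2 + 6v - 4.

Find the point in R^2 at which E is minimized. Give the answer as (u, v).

(4, -3)

E(u,v) separates as P(u) + Q(v) − 4, so its minimum is min P + min Q − 4.
P'(u) = 24u(u - 4)(u + 2) vanishes at u ∈ {-2, 0, 4}; Q'(v) = 2v + 6 vanishes at v ∈ {-3}.
Local minima of P (where P''>0): P(-2)=-160, P(4)=-1024. Local minima of Q: Q(-3)=-9.
So the global minimum of E is P(4) + Q(-3) − 4 = -1024 − 9 − 4 = -1037, attained at (4, -3).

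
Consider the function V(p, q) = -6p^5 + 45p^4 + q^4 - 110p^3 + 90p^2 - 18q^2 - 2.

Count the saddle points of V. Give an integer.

6

V separates as a function of p plus a function of q, so ∇V=0 decouples.
∂V/∂p = -30p(p - 3)(p - 2)(p - 1) = 0 at p ∈ {0, 1, 2, 3}; ∂V/∂q = 4q(q - 3)(q + 3) = 0 at q ∈ {-3, 0, 3}.
The Hessian is diagonal: diag(V_pp, V_qq). Second derivatives: V_pp(0)=180, V_pp(1)=-60, V_pp(2)=60, V_pp(3)=-180; V_qq(-3)=72, V_qq(0)=-36, V_qq(3)=72.
Saddle points occur where the two diagonal entries have opposite signs: (0, 0), (1, -3), (1, 3), (2, 0), (3, -3), (3, 3). Count: 6.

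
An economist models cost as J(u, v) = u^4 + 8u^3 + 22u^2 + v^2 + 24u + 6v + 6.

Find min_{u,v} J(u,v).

J(u,v) separates as P(u) + Q(v) + 6, so its minimum is min P + min Q + 6.
P'(u) = 4(u + 1)(u + 2)(u + 3) vanishes at u ∈ {-3, -2, -1}; Q'(v) = 2v + 6 vanishes at v ∈ {-3}.
Local minima of P (where P''>0): P(-3)=-9, P(-1)=-9. Local minima of Q: Q(-3)=-9.
So the global minimum of J is P(-3) + Q(-3) + 6 = -9 − 9 + 6 = -12, attained at (-3, -3).

-12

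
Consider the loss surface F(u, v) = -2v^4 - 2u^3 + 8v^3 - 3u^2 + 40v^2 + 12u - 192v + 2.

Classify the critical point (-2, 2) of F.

The mixed partial ∂²F/∂u∂v is 0, so the Hessian at any point is diag(F_uu, F_vv) = diag(-6(2u + 1), 8(-3v^2 + 6v + 10)).
At (-2, 2): H = diag(18, 80).
Both eigenvalues are positive, so H is positive definite: a local minimum.

local minimum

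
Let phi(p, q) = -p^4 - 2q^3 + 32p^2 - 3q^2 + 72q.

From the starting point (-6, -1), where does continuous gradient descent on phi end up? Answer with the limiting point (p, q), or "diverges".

phi is separable, so gradient descent decouples: p follows -∂phi/∂p, q follows -∂phi/∂q.
∂phi/∂p = -4p(p - 4)(p + 4); at p=-6 this is 480, so p decreases.
∂phi/∂q = -6(q - 3)(q + 4); at q=-1 this is 72, so q decreases.
The p-coordinate has no critical point in that direction and runs off to infinity.

diverges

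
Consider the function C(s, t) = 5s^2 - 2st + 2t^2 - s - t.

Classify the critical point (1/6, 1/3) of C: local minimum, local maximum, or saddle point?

The Hessian of C is constant: H = [[10, -2], [-2, 4]].
det(H) = 10·4 − (-2)² = 36.
det(H) > 0 and tr(H) = 14 > 0, so H is positive definite and the point is a local minimum.

local minimum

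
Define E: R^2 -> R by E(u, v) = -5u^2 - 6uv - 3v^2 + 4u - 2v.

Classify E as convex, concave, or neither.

E is quadratic, so its Hessian is the constant matrix H = [[-10, -6], [-6, -6]].
det(H) = 24, tr(H) = -16.
det(H) > 0 and tr(H) < 0, so H is negative definite everywhere: concave.

concave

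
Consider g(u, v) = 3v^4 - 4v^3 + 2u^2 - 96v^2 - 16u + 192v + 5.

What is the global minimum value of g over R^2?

-1307

g(u,v) separates as P(u) + Q(v) + 5, so its minimum is min P + min Q + 5.
P'(u) = 4u - 16 vanishes at u ∈ {4}; Q'(v) = 12(v - 4)(v - 1)(v + 4) vanishes at v ∈ {-4, 1, 4}.
Local minima of P (where P''>0): P(4)=-32. Local minima of Q: Q(-4)=-1280, Q(4)=-256.
So the global minimum of g is P(4) + Q(-4) + 5 = -32 − 1280 + 5 = -1307, attained at (4, -4).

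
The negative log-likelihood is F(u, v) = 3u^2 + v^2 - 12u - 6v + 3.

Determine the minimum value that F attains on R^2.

-18

F(u,v) separates as P(u) + Q(v) + 3, so its minimum is min P + min Q + 3.
P'(u) = 6u - 12 vanishes at u ∈ {2}; Q'(v) = 2v - 6 vanishes at v ∈ {3}.
Local minima of P (where P''>0): P(2)=-12. Local minima of Q: Q(3)=-9.
So the global minimum of F is P(2) + Q(3) + 3 = -12 − 9 + 3 = -18, attained at (2, 3).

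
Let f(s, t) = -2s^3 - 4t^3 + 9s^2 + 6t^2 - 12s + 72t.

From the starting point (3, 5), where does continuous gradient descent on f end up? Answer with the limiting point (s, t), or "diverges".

diverges

f is separable, so gradient descent decouples: s follows -∂f/∂s, t follows -∂f/∂t.
∂f/∂s = -6(s - 2)(s - 1); at s=3 this is -12, so s increases.
∂f/∂t = -12(t - 3)(t + 2); at t=5 this is -168, so t increases.
The s-coordinate has no critical point in that direction and runs off to infinity.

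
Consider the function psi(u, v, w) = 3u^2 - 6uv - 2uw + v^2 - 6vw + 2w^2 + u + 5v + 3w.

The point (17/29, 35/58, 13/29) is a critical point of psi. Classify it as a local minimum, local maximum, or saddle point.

saddle point

The Hessian is constant: H = [[6, -6, -2], [-6, 2, -6], [-2, -6, 4]].
Leading principal minors: Δ₁ = 6, Δ₂ = -24, Δ₃ = -464.
The minors fit neither the all-positive nor the alternating-sign pattern, so H is indefinite: a saddle point.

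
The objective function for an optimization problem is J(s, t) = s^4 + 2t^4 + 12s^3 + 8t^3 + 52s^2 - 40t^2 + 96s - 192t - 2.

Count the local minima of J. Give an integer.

4

J separates as a function of s plus a function of t, so ∇J=0 decouples.
∂J/∂s = 4(s + 2)(s + 3)(s + 4) = 0 at s ∈ {-4, -3, -2}; ∂J/∂t = 8(t - 3)(t + 2)(t + 4) = 0 at t ∈ {-4, -2, 3}.
The Hessian is diagonal: diag(J_ss, J_tt). Second derivatives: J_ss(-4)=8, J_ss(-3)=-4, J_ss(-2)=8; J_tt(-4)=112, J_tt(-2)=-80, J_tt(3)=280.
Local minima occur where both diagonal entries positive: (-4, -4), (-4, 3), (-2, -4), (-2, 3). Count: 4.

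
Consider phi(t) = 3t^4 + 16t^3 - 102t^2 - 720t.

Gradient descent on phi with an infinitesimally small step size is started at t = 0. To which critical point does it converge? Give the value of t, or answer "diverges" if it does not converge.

4

phi'(t) = 12(t - 4)(t + 3)(t + 5), so phi'(0) = -720.
Gradient descent moves in the -phi' direction, i.e. t is increasing.
The nearest critical point in that direction is t = 4, where phi'' = 756 > 0 (a local minimum). The iterate converges there.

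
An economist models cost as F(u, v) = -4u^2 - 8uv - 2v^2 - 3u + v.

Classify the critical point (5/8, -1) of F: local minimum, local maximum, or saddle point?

The Hessian of F is constant: H = [[-8, -8], [-8, -4]].
det(H) = (-8)·(-4) − (-8)² = -32.
Since det(H) < 0, H is indefinite and the critical point is a saddle point.

saddle point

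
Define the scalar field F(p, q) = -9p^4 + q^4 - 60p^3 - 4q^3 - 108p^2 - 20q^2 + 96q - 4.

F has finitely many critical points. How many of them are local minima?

2

F separates as a function of p plus a function of q, so ∇F=0 decouples.
∂F/∂p = -36p(p + 2)(p + 3) = 0 at p ∈ {-3, -2, 0}; ∂F/∂q = 4(q - 4)(q - 2)(q + 3) = 0 at q ∈ {-3, 2, 4}.
The Hessian is diagonal: diag(F_pp, F_qq). Second derivatives: F_pp(-3)=-108, F_pp(-2)=72, F_pp(0)=-216; F_qq(-3)=140, F_qq(2)=-40, F_qq(4)=56.
Local minima occur where both diagonal entries positive: (-2, -3), (-2, 4). Count: 2.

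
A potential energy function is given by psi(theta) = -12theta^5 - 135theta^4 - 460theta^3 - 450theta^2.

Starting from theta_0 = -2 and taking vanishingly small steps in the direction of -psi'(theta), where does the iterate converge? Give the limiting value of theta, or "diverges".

-1

psi'(theta) = -60theta(theta + 1)(theta + 3)(theta + 5), so psi'(-2) = -360.
Gradient descent moves in the -psi' direction, i.e. theta is increasing.
The nearest critical point in that direction is theta = -1, where psi'' = 480 > 0 (a local minimum). The iterate converges there.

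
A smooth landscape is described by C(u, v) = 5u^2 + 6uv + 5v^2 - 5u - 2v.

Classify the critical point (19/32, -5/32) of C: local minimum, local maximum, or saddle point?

local minimum

The Hessian of C is constant: H = [[10, 6], [6, 10]].
det(H) = 10·10 − 6² = 64.
det(H) > 0 and tr(H) = 20 > 0, so H is positive definite and the point is a local minimum.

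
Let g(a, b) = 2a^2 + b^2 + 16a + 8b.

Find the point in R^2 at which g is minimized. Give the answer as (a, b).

g(a,b) separates as P(a) + Q(b), so its minimum is min P + min Q.
P'(a) = 4a + 16 vanishes at a ∈ {-4}; Q'(b) = 2b + 8 vanishes at b ∈ {-4}.
Local minima of P (where P''>0): P(-4)=-32. Local minima of Q: Q(-4)=-16.
So the global minimum of g is P(-4) + Q(-4) = -32 − 16 = -48, attained at (-4, -4).

(-4, -4)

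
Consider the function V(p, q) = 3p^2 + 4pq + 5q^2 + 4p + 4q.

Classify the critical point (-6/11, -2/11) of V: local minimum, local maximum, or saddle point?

The Hessian of V is constant: H = [[6, 4], [4, 10]].
det(H) = 6·10 − 4² = 44.
det(H) > 0 and tr(H) = 16 > 0, so H is positive definite and the point is a local minimum.

local minimum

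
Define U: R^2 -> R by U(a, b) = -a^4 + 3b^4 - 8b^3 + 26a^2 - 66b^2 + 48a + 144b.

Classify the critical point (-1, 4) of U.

The mixed partial ∂²U/∂a∂b is 0, so the Hessian at any point is diag(U_aa, U_bb) = diag(4(-3a^2 + 13), 12(3b^2 - 4b - 11)).
At (-1, 4): H = diag(40, 252).
Both eigenvalues are positive, so H is positive definite: a local minimum.

local minimum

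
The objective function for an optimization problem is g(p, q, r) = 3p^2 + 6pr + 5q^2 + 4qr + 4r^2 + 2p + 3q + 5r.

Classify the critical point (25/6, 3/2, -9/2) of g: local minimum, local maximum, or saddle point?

local minimum

The Hessian is constant: H = [[6, 0, 6], [0, 10, 4], [6, 4, 8]].
Leading principal minors: Δ₁ = 6, Δ₂ = 60, Δ₃ = 24.
All leading minors are positive, so H is positive definite: a local minimum.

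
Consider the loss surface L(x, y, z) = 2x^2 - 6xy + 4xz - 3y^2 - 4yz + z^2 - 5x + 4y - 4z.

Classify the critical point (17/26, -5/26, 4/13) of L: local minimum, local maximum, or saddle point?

saddle point

The Hessian is constant: H = [[4, -6, 4], [-6, -6, -4], [4, -4, 2]].
Leading principal minors: Δ₁ = 4, Δ₂ = -60, Δ₃ = 104.
The minors fit neither the all-positive nor the alternating-sign pattern, so H is indefinite: a saddle point.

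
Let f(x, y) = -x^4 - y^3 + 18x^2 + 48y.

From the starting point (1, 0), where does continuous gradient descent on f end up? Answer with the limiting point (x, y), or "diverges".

(0, -4)

f is separable, so gradient descent decouples: x follows -∂f/∂x, y follows -∂f/∂y.
∂f/∂x = -4x(x - 3)(x + 3); at x=1 this is 32, so x decreases.
∂f/∂y = -3(y - 4)(y + 4); at y=0 this is 48, so y decreases.
x converges to its nearest critical value 0 (a local min of the x-part); y converges to -4. The iterate converges to (0, -4).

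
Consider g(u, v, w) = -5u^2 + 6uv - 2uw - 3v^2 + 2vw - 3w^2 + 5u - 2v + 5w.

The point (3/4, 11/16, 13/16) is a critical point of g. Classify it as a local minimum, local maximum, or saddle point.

The Hessian is constant: H = [[-10, 6, -2], [6, -6, 2], [-2, 2, -6]].
Leading principal minors: Δ₁ = -10, Δ₂ = 24, Δ₃ = -128.
The minors alternate sign starting negative (−, +, −), so H is negative definite: a local maximum.

local maximum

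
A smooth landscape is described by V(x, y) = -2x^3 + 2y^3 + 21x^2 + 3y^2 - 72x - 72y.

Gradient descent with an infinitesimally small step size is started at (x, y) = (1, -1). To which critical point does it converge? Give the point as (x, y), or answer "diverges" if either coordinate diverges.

(3, 3)

V is separable, so gradient descent decouples: x follows -∂V/∂x, y follows -∂V/∂y.
∂V/∂x = -6(x - 4)(x - 3); at x=1 this is -36, so x increases.
∂V/∂y = 6(y - 3)(y + 4); at y=-1 this is -72, so y increases.
x converges to its nearest critical value 3 (a local min of the x-part); y converges to 3. The iterate converges to (3, 3).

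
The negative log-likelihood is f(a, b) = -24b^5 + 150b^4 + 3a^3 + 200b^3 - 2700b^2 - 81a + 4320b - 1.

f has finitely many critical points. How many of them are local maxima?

2

f separates as a function of a plus a function of b, so ∇f=0 decouples.
∂f/∂a = 9(a - 3)(a + 3) = 0 at a ∈ {-3, 3}; ∂f/∂b = -120(b - 4)(b - 3)(b - 1)(b + 3) = 0 at b ∈ {-3, 1, 3, 4}.
The Hessian is diagonal: diag(f_aa, f_bb). Second derivatives: f_aa(-3)=-54, f_aa(3)=54; f_bb(-3)=20160, f_bb(1)=-2880, f_bb(3)=1440, f_bb(4)=-2520.
Local maxima occur where both diagonal entries negative: (-3, 1), (-3, 4). Count: 2.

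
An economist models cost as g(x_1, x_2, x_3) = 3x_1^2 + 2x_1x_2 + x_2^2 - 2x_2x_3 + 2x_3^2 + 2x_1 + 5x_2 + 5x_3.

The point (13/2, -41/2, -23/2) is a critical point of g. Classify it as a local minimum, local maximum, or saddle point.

local minimum

The Hessian is constant: H = [[6, 2, 0], [2, 2, -2], [0, -2, 4]].
Leading principal minors: Δ₁ = 6, Δ₂ = 8, Δ₃ = 8.
All leading minors are positive, so H is positive definite: a local minimum.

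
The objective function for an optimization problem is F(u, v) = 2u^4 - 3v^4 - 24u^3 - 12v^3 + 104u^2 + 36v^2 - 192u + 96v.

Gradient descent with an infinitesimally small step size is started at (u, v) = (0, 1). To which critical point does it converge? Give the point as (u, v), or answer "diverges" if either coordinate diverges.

(2, -1)

F is separable, so gradient descent decouples: u follows -∂F/∂u, v follows -∂F/∂v.
∂F/∂u = 8(u - 4)(u - 3)(u - 2); at u=0 this is -192, so u increases.
∂F/∂v = -12(v - 2)(v + 1)(v + 4); at v=1 this is 120, so v decreases.
u converges to its nearest critical value 2 (a local min of the u-part); v converges to -1. The iterate converges to (2, -1).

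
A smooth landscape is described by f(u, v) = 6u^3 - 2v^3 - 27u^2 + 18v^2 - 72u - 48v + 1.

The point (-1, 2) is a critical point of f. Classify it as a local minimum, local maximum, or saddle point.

The mixed partial ∂²f/∂u∂v is 0, so the Hessian at any point is diag(f_uu, f_vv) = diag(18(2u - 3), 12(-v + 3)).
At (-1, 2): H = diag(-90, 12).
The eigenvalues have opposite signs, so H is indefinite: a saddle point.

saddle point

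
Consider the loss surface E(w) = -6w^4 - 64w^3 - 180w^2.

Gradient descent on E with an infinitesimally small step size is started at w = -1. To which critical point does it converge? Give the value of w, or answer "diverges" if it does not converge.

-3

E'(w) = -24w(w + 3)(w + 5), so E'(-1) = 192.
Gradient descent moves in the -E' direction, i.e. w is decreasing.
The nearest critical point in that direction is w = -3, where E'' = 144 > 0 (a local minimum). The iterate converges there.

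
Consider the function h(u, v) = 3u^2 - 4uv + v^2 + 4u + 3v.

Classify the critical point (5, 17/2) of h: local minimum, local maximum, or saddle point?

The Hessian of h is constant: H = [[6, -4], [-4, 2]].
det(H) = 6·2 − (-4)² = -4.
Since det(H) < 0, H is indefinite and the critical point is a saddle point.

saddle point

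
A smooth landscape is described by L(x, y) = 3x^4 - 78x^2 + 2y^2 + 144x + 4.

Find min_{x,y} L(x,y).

-1052

L(x,y) separates as P(x) + Q(y) + 4, so its minimum is min P + min Q + 4.
P'(x) = 12(x - 3)(x - 1)(x + 4) vanishes at x ∈ {-4, 1, 3}; Q'(y) = 4y vanishes at y ∈ {0}.
Local minima of P (where P''>0): P(-4)=-1056, P(3)=-27. Local minima of Q: Q(0)=0.
So the global minimum of L is P(-4) + Q(0) + 4 = -1056 + 0 + 4 = -1052, attained at (-4, 0).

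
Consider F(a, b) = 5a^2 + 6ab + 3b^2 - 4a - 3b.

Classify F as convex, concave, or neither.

convex

F is quadratic, so its Hessian is the constant matrix H = [[10, 6], [6, 6]].
det(H) = 24, tr(H) = 16.
det(H) > 0 and tr(H) > 0, so H is positive definite everywhere: convex.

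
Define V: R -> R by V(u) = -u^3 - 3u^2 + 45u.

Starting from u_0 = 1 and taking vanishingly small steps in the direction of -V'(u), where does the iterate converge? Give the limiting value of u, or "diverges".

-5

V'(u) = -3(u - 3)(u + 5), so V'(1) = 36.
Gradient descent moves in the -V' direction, i.e. u is decreasing.
The nearest critical point in that direction is u = -5, where V'' = 24 > 0 (a local minimum). The iterate converges there.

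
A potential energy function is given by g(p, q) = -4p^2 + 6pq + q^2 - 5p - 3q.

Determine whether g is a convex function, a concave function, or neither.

g is quadratic, so its Hessian is the constant matrix H = [[-8, 6], [6, 2]].
det(H) = -52, tr(H) = -6.
det(H) < 0, so H is indefinite: neither convex nor concave.

neither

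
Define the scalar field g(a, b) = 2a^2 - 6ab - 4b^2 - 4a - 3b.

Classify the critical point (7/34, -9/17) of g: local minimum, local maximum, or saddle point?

saddle point

The Hessian of g is constant: H = [[4, -6], [-6, -8]].
det(H) = 4·(-8) − (-6)² = -68.
Since det(H) < 0, H is indefinite and the critical point is a saddle point.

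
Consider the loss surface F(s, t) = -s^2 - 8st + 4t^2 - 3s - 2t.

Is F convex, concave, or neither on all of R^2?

F is quadratic, so its Hessian is the constant matrix H = [[-2, -8], [-8, 8]].
det(H) = -80, tr(H) = 6.
det(H) < 0, so H is indefinite: neither convex nor concave.

neither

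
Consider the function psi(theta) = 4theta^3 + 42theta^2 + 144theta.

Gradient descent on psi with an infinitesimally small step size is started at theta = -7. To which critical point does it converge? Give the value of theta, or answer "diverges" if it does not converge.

psi'(theta) = 12(theta + 3)(theta + 4), so psi'(-7) = 144.
Gradient descent moves in the -psi' direction, i.e. theta is decreasing.
There is no critical point below theta=-7, and psi' keeps the same sign, so the iterate runs off to −∞.

diverges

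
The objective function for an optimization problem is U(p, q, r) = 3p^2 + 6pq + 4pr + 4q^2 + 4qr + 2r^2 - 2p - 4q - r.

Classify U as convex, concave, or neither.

U is quadratic, so its Hessian is the constant matrix H = [[6, 6, 4], [6, 8, 4], [4, 4, 4]].
Leading principal minors: 6, 12, 16.
All positive ⇒ H ≻ 0 ⇒ convex.

convex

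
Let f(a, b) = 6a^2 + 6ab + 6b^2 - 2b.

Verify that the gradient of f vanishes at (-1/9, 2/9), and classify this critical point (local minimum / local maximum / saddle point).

∇f = (12a + 6b, 6a + 12b - 2); substituting (-1/9, 2/9) gives ∇f = (0, 0), so (-1/9, 2/9) is indeed a critical point.
The Hessian of f is constant: H = [[12, 6], [6, 12]].
det(H) = 12·12 − 6² = 108.
det(H) > 0 and tr(H) = 24 > 0, so H is positive definite and the point is a local minimum.

local minimum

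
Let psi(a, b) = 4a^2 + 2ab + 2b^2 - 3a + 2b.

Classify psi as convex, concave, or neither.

psi is quadratic, so its Hessian is the constant matrix H = [[8, 2], [2, 4]].
det(H) = 28, tr(H) = 12.
det(H) > 0 and tr(H) > 0, so H is positive definite everywhere: convex.

convex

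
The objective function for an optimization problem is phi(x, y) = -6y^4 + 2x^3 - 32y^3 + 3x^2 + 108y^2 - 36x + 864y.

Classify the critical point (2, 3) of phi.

saddle point

The mixed partial ∂²phi/∂x∂y is 0, so the Hessian at any point is diag(phi_xx, phi_yy) = diag(6(2x + 1), 24(-3y^2 - 8y + 9)).
At (2, 3): H = diag(30, -1008).
The eigenvalues have opposite signs, so H is indefinite: a saddle point.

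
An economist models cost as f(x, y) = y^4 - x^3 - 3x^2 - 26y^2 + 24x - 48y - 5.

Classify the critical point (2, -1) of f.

The mixed partial ∂²f/∂x∂y is 0, so the Hessian at any point is diag(f_xx, f_yy) = diag(-6(x + 1), 4(3y^2 - 13)).
At (2, -1): H = diag(-18, -40).
Both eigenvalues are negative, so H is negative definite: a local maximum.

local maximum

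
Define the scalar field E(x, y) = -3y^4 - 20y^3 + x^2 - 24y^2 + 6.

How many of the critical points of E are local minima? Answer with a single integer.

E separates as a function of x plus a function of y, so ∇E=0 decouples.
∂E/∂x = 2x = 0 at x ∈ {0}; ∂E/∂y = -12y(y + 1)(y + 4) = 0 at y ∈ {-4, -1, 0}.
The Hessian is diagonal: diag(E_xx, E_yy). Second derivatives: E_xx(0)=2; E_yy(-4)=-144, E_yy(-1)=36, E_yy(0)=-48.
Local minima occur where both diagonal entries positive: (0, -1). Count: 1.

1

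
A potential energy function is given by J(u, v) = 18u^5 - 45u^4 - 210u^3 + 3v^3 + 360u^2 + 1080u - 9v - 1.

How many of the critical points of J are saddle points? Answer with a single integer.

4

J separates as a function of u plus a function of v, so ∇J=0 decouples.
∂J/∂u = 90(u - 3)(u - 2)(u + 1)(u + 2) = 0 at u ∈ {-2, -1, 2, 3}; ∂J/∂v = 9(v - 1)(v + 1) = 0 at v ∈ {-1, 1}.
The Hessian is diagonal: diag(J_uu, J_vv). Second derivatives: J_uu(-2)=-1800, J_uu(-1)=1080, J_uu(2)=-1080, J_uu(3)=1800; J_vv(-1)=-18, J_vv(1)=18.
Saddle points occur where the two diagonal entries have opposite signs: (-2, 1), (-1, -1), (2, 1), (3, -1). Count: 4.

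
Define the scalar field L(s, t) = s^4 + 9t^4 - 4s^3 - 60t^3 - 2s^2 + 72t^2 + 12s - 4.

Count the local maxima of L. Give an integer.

L separates as a function of s plus a function of t, so ∇L=0 decouples.
∂L/∂s = 4(s - 3)(s - 1)(s + 1) = 0 at s ∈ {-1, 1, 3}; ∂L/∂t = 36t(t - 4)(t - 1) = 0 at t ∈ {0, 1, 4}.
The Hessian is diagonal: diag(L_ss, L_tt). Second derivatives: L_ss(-1)=32, L_ss(1)=-16, L_ss(3)=32; L_tt(0)=144, L_tt(1)=-108, L_tt(4)=432.
Local maxima occur where both diagonal entries negative: (1, 1). Count: 1.

1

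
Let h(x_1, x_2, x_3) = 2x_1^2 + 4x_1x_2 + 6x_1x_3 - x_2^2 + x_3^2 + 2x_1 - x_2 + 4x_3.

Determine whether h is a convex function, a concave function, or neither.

h is quadratic, so its Hessian is the constant matrix H = [[4, 4, 6], [4, -2, 0], [6, 0, 2]].
Leading principal minors: 4, -24, 24.
Neither pattern holds ⇒ H is indefinite ⇒ neither convex nor concave.

neither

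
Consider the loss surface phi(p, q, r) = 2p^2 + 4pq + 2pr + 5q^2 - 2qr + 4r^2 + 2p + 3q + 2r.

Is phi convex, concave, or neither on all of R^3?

convex

phi is quadratic, so its Hessian is the constant matrix H = [[4, 4, 2], [4, 10, -2], [2, -2, 8]].
Leading principal minors: 4, 24, 104.
All positive ⇒ H ≻ 0 ⇒ convex.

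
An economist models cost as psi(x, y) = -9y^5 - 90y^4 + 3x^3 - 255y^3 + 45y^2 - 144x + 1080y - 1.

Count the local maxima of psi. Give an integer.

psi separates as a function of x plus a function of y, so ∇psi=0 decouples.
∂psi/∂x = 9(x - 4)(x + 4) = 0 at x ∈ {-4, 4}; ∂psi/∂y = -45(y - 1)(y + 2)(y + 3)(y + 4) = 0 at y ∈ {-4, -3, -2, 1}.
The Hessian is diagonal: diag(psi_xx, psi_yy). Second derivatives: psi_xx(-4)=-72, psi_xx(4)=72; psi_yy(-4)=450, psi_yy(-3)=-180, psi_yy(-2)=270, psi_yy(1)=-2700.
Local maxima occur where both diagonal entries negative: (-4, -3), (-4, 1). Count: 2.

2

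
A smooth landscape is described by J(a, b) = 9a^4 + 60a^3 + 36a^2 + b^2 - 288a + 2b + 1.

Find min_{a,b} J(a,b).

-183

J(a,b) separates as P(a) + Q(b) + 1, so its minimum is min P + min Q + 1.
P'(a) = 36(a - 1)(a + 2)(a + 4) vanishes at a ∈ {-4, -2, 1}; Q'(b) = 2b + 2 vanishes at b ∈ {-1}.
Local minima of P (where P''>0): P(-4)=192, P(1)=-183. Local minima of Q: Q(-1)=-1.
So the global minimum of J is P(1) + Q(-1) + 1 = -183 − 1 + 1 = -183, attained at (1, -1).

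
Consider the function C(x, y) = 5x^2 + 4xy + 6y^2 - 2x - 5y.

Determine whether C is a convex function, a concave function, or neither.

C is quadratic, so its Hessian is the constant matrix H = [[10, 4], [4, 12]].
det(H) = 104, tr(H) = 22.
det(H) > 0 and tr(H) > 0, so H is positive definite everywhere: convex.

convex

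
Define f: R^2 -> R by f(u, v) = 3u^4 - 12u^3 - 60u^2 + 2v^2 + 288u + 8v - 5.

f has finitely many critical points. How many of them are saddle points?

1

f separates as a function of u plus a function of v, so ∇f=0 decouples.
∂f/∂u = 12(u - 4)(u - 2)(u + 3) = 0 at u ∈ {-3, 2, 4}; ∂f/∂v = 4(v + 2) = 0 at v ∈ {-2}.
The Hessian is diagonal: diag(f_uu, f_vv). Second derivatives: f_uu(-3)=420, f_uu(2)=-120, f_uu(4)=168; f_vv(-2)=4.
Saddle points occur where the two diagonal entries have opposite signs: (2, -2). Count: 1.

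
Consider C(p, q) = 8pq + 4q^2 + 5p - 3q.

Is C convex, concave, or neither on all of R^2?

C is quadratic, so its Hessian is the constant matrix H = [[0, 8], [8, 8]].
det(H) = -64, tr(H) = 8.
det(H) < 0, so H is indefinite: neither convex nor concave.

neither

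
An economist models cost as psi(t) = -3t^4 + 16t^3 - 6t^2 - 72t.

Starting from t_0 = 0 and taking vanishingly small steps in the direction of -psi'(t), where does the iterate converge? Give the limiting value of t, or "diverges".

psi'(t) = -12(t - 3)(t - 2)(t + 1), so psi'(0) = -72.
Gradient descent moves in the -psi' direction, i.e. t is increasing.
The nearest critical point in that direction is t = 2, where psi'' = 36 > 0 (a local minimum). The iterate converges there.

2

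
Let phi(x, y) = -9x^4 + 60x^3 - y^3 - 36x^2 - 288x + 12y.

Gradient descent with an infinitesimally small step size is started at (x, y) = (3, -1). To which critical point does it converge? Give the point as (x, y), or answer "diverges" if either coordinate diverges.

phi is separable, so gradient descent decouples: x follows -∂phi/∂x, y follows -∂phi/∂y.
∂phi/∂x = -36(x - 4)(x - 2)(x + 1); at x=3 this is 144, so x decreases.
∂phi/∂y = -3(y - 2)(y + 2); at y=-1 this is 9, so y decreases.
x converges to its nearest critical value 2 (a local min of the x-part); y converges to -2. The iterate converges to (2, -2).

(2, -2)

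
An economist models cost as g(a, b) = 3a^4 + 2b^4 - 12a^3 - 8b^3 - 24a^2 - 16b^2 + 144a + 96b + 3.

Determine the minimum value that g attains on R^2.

g(a,b) separates as P(a) + Q(b) + 3, so its minimum is min P + min Q + 3.
P'(a) = 12(a - 3)(a - 2)(a + 2) vanishes at a ∈ {-2, 2, 3}; Q'(b) = 8(b - 3)(b - 2)(b + 2) vanishes at b ∈ {-2, 2, 3}.
Local minima of P (where P''>0): P(-2)=-240, P(3)=135. Local minima of Q: Q(-2)=-160, Q(3)=90.
So the global minimum of g is P(-2) + Q(-2) + 3 = -240 − 160 + 3 = -397, attained at (-2, -2).

-397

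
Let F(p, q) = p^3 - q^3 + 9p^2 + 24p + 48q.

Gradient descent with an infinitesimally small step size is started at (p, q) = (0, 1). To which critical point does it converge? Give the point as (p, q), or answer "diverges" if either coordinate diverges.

(-2, -4)

F is separable, so gradient descent decouples: p follows -∂F/∂p, q follows -∂F/∂q.
∂F/∂p = 3(p + 2)(p + 4); at p=0 this is 24, so p decreases.
∂F/∂q = -3(q - 4)(q + 4); at q=1 this is 45, so q decreases.
p converges to its nearest critical value -2 (a local min of the p-part); q converges to -4. The iterate converges to (-2, -4).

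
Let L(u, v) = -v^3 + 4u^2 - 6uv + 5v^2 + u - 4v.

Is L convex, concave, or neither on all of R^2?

neither

The term -v^3 is cubic, so the Hessian is not constant.
∂²L/∂v² = -6v + 10, which takes both signs as v varies (negative for sufficiently large v). A diagonal entry of the Hessian changing sign means the Hessian is neither positive- nor negative-semidefinite on all of R^2.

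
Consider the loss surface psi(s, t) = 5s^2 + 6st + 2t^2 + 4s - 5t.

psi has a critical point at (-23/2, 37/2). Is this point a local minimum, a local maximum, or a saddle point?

The Hessian of psi is constant: H = [[10, 6], [6, 4]].
det(H) = 10·4 − 6² = 4.
det(H) > 0 and tr(H) = 14 > 0, so H is positive definite and the point is a local minimum.

local minimum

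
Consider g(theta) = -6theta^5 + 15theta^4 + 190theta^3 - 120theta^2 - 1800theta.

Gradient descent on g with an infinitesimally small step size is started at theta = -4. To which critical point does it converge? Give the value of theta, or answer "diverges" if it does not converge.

g'(theta) = -30(theta - 5)(theta - 2)(theta + 2)(theta + 3), so g'(-4) = -3240.
Gradient descent moves in the -g' direction, i.e. theta is increasing.
The nearest critical point in that direction is theta = -3, where g'' = 1200 > 0 (a local minimum). The iterate converges there.

-3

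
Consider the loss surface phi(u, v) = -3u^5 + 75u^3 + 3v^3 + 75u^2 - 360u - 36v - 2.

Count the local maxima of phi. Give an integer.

phi separates as a function of u plus a function of v, so ∇phi=0 decouples.
∂phi/∂u = -15(u - 4)(u - 1)(u + 2)(u + 3) = 0 at u ∈ {-3, -2, 1, 4}; ∂phi/∂v = 9(v - 2)(v + 2) = 0 at v ∈ {-2, 2}.
The Hessian is diagonal: diag(phi_uu, phi_vv). Second derivatives: phi_uu(-3)=420, phi_uu(-2)=-270, phi_uu(1)=540, phi_uu(4)=-1890; phi_vv(-2)=-36, phi_vv(2)=36.
Local maxima occur where both diagonal entries negative: (-2, -2), (4, -2). Count: 2.

2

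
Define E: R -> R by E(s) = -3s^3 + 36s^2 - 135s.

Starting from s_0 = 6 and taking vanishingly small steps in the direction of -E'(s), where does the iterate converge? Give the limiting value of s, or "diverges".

E'(s) = -9(s - 5)(s - 3), so E'(6) = -27.
Gradient descent moves in the -E' direction, i.e. s is increasing.
There is no critical point above s=6, and E' keeps the same sign, so the iterate runs off to +∞.

diverges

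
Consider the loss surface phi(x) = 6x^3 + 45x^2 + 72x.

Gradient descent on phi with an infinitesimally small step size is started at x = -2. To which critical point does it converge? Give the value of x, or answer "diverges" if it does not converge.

phi'(x) = 18(x + 1)(x + 4), so phi'(-2) = -36.
Gradient descent moves in the -phi' direction, i.e. x is increasing.
The nearest critical point in that direction is x = -1, where phi'' = 54 > 0 (a local minimum). The iterate converges there.

-1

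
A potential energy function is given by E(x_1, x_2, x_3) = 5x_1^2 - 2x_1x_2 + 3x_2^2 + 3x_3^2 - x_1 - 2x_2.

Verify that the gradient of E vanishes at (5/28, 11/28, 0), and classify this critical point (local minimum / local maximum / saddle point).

∇E = (10x_1 - 2x_2 - 1, -2x_1 + 6x_2 - 2, 6x_3); substituting (5/28, 11/28, 0) gives ∇E = (0, 0, 0), so (5/28, 11/28, 0) is indeed a critical point.
The Hessian is constant: H = [[10, -2, 0], [-2, 6, 0], [0, 0, 6]].
Leading principal minors: Δ₁ = 10, Δ₂ = 56, Δ₃ = 336.
All leading minors are positive, so H is positive definite: a local minimum.

local minimum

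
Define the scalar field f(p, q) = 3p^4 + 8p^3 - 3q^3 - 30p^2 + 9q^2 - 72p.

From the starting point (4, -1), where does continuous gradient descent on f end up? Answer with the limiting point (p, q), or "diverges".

(2, 0)

f is separable, so gradient descent decouples: p follows -∂f/∂p, q follows -∂f/∂q.
∂f/∂p = 12(p - 2)(p + 1)(p + 3); at p=4 this is 840, so p decreases.
∂f/∂q = -9q(q - 2); at q=-1 this is -27, so q increases.
p converges to its nearest critical value 2 (a local min of the p-part); q converges to 0. The iterate converges to (2, 0).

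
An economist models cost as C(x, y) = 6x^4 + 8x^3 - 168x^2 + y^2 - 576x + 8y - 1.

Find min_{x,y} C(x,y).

-2961

C(x,y) separates as P(x) + Q(y) − 1, so its minimum is min P + min Q − 1.
P'(x) = 24(x - 4)(x + 2)(x + 3) vanishes at x ∈ {-3, -2, 4}; Q'(y) = 2y + 8 vanishes at y ∈ {-4}.
Local minima of P (where P''>0): P(-3)=486, P(4)=-2944. Local minima of Q: Q(-4)=-16.
So the global minimum of C is P(4) + Q(-4) − 1 = -2944 − 16 − 1 = -2961, attained at (4, -4).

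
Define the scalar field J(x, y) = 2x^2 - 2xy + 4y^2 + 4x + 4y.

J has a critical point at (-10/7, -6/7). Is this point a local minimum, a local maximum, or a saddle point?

local minimum

The Hessian of J is constant: H = [[4, -2], [-2, 8]].
det(H) = 4·8 − (-2)² = 28.
det(H) > 0 and tr(H) = 12 > 0, so H is positive definite and the point is a local minimum.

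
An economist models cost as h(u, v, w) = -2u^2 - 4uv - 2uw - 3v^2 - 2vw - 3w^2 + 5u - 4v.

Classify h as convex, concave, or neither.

h is quadratic, so its Hessian is the constant matrix H = [[-4, -4, -2], [-4, -6, -2], [-2, -2, -6]].
Leading principal minors: -4, 8, -40.
Signs alternate −, +, − ⇒ H ≺ 0 ⇒ concave.

concave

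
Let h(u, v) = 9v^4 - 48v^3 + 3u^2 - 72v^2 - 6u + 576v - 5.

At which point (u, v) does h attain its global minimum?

h(u,v) separates as P(u) + Q(v) − 5, so its minimum is min P + min Q − 5.
P'(u) = 6u - 6 vanishes at u ∈ {1}; Q'(v) = 36(v - 4)(v - 2)(v + 2) vanishes at v ∈ {-2, 2, 4}.
Local minima of P (where P''>0): P(1)=-3. Local minima of Q: Q(-2)=-912, Q(4)=384.
So the global minimum of h is P(1) + Q(-2) − 5 = -3 − 912 − 5 = -920, attained at (1, -2).

(1, -2)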